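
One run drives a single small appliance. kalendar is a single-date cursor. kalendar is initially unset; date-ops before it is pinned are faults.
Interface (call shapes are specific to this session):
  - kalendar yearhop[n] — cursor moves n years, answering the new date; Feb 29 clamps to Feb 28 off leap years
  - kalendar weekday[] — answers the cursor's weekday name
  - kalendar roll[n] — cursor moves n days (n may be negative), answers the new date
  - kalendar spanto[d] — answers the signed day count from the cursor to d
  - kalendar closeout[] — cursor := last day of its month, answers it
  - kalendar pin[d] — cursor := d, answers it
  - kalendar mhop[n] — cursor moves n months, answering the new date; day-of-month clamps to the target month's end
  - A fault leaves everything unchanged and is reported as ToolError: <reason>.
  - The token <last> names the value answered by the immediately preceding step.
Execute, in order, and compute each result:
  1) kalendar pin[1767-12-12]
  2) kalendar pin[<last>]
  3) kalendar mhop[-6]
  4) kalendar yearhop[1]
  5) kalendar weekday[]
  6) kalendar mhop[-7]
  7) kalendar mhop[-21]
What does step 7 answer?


I run kalendar pin with d=1767-12-12: 1767-12-12.
Calling kalendar pin with d=<last>, which returns 1767-12-12.
Next I call kalendar mhop with n=-6, and observe 1767-06-12.
Then kalendar yearhop with n=1, and see 1768-06-12.
I try kalendar weekday(), → Sunday.
Next I call kalendar mhop with n=-7, giving 1767-11-12.
Next I call kalendar mhop with n=-21: 1766-02-12.

Answer: 1766-02-12


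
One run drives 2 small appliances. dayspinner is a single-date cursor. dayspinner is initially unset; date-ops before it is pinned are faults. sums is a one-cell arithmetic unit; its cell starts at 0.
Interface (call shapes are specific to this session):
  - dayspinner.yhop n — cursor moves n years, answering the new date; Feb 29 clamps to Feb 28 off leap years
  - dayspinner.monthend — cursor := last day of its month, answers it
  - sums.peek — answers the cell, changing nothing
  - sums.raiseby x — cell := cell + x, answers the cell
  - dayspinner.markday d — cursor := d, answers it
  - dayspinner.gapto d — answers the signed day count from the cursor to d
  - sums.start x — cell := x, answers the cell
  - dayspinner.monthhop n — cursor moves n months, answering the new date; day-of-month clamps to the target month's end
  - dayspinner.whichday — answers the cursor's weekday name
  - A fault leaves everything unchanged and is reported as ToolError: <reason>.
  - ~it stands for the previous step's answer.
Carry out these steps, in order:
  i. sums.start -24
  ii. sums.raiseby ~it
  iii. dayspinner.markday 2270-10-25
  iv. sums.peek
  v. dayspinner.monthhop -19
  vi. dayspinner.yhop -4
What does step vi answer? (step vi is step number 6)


~$ start x: -24
[out] -24
~$ raiseby x: ~it
[out] -48
~$ markday d: 2270-10-25
[out] 2270-10-25
~$ peek
[out] -48
~$ monthhop n: -19
[out] 2269-03-25
~$ yhop n: -4
[out] 2265-03-25

Answer: 2265-03-25


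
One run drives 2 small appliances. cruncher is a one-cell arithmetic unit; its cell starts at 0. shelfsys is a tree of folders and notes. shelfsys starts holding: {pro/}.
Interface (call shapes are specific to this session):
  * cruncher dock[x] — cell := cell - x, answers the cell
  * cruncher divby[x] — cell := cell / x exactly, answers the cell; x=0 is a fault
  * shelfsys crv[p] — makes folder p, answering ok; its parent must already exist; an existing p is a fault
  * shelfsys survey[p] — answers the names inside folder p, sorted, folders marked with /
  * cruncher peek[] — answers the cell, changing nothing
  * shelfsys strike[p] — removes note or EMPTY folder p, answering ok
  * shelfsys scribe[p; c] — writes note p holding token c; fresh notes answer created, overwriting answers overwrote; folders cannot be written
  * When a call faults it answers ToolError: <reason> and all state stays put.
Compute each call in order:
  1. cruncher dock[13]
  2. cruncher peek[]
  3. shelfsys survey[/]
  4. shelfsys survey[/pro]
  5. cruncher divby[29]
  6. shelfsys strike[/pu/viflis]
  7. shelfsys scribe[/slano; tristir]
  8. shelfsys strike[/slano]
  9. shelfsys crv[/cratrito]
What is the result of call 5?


Answer: -13/29

Derivation:
Step: cruncher dock[x: 13]
Result: -13
Step: cruncher peek[]
Result: -13
Step: shelfsys survey[p: /]
Result: [pro/]
Step: shelfsys survey[p: /pro]
Result: []
Step: cruncher divby[x: 29]
Result: -13/29
Step: shelfsys strike[p: /pu/viflis]
Result: ToolError: not found
Step: shelfsys scribe[p: /slano; c: tristir]
Result: created
Step: shelfsys strike[p: /slano]
Result: ok
Step: shelfsys crv[p: /cratrito]
Result: ok


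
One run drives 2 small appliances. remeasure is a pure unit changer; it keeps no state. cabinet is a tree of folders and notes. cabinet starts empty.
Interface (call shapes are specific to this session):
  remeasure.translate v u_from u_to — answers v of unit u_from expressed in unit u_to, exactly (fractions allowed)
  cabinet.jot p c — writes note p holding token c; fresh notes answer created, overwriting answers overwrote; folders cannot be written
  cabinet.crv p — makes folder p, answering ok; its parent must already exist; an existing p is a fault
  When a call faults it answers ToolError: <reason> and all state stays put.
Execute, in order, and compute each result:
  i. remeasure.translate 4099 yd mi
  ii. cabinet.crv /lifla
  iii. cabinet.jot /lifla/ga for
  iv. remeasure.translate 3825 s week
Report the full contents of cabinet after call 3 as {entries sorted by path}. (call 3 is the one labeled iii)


==> remeasure.translate(v→4099, u_from→yd, u_to→mi)
<== 4099/1760
==> cabinet.crv(p→/lifla)
<== ok
==> cabinet.jot(p→/lifla/ga, c→for)
<== created
==> remeasure.translate(v→3825, u_from→s, u_to→week)
<== 17/2688

Answer: {lifla/, lifla/ga=for}


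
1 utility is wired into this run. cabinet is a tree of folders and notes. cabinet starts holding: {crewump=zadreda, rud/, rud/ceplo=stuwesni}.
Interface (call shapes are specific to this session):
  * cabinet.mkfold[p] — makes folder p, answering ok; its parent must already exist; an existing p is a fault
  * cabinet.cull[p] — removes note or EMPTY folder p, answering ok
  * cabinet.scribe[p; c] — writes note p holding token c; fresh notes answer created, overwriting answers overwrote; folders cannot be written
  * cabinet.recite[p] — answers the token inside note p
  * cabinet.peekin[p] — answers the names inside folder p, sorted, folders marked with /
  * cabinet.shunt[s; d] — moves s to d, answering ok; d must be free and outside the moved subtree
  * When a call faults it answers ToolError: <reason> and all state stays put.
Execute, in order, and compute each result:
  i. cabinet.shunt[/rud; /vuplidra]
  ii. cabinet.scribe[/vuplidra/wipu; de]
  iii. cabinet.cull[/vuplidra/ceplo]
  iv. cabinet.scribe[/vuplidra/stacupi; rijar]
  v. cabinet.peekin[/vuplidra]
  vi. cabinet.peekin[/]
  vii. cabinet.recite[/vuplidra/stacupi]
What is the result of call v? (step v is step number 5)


Answer: [stacupi, wipu]

Derivation:
>> cabinet.shunt(s→/rud, d→/vuplidra)
<< ok
>> cabinet.scribe(p→/vuplidra/wipu, c→de)
<< created
>> cabinet.cull(p→/vuplidra/ceplo)
<< ok
>> cabinet.scribe(p→/vuplidra/stacupi, c→rijar)
<< created
>> cabinet.peekin(p→/vuplidra)
<< [stacupi, wipu]
>> cabinet.peekin(p→/)
<< [crewump, vuplidra/]
>> cabinet.recite(p→/vuplidra/stacupi)
<< rijar


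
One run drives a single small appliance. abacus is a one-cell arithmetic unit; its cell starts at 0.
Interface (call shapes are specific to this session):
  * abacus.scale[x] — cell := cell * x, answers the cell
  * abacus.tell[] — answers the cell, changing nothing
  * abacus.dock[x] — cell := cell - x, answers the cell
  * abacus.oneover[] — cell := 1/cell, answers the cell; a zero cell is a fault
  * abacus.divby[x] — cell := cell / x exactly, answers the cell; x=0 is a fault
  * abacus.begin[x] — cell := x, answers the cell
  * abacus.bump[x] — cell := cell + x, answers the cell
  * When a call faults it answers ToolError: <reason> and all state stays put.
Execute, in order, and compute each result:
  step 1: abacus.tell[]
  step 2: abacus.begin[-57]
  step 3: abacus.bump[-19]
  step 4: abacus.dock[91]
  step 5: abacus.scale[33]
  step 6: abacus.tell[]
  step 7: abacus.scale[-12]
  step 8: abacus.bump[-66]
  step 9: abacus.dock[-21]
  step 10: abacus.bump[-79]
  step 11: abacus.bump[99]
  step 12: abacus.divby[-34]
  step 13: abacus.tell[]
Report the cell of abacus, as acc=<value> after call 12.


Answer: acc=-66107/34

Derivation:
! 1. abacus.tell() -> 0
! 2. abacus.begin(x: -57) -> -57
! 3. abacus.bump(x: -19) -> -76
! 4. abacus.dock(x: 91) -> -167
! 5. abacus.scale(x: 33) -> -5511
! 6. abacus.tell() -> -5511
! 7. abacus.scale(x: -12) -> 66132
! 8. abacus.bump(x: -66) -> 66066
! 9. abacus.dock(x: -21) -> 66087
! 10. abacus.bump(x: -79) -> 66008
! 11. abacus.bump(x: 99) -> 66107
! 12. abacus.divby(x: -34) -> -66107/34
! 13. abacus.tell() -> -66107/34


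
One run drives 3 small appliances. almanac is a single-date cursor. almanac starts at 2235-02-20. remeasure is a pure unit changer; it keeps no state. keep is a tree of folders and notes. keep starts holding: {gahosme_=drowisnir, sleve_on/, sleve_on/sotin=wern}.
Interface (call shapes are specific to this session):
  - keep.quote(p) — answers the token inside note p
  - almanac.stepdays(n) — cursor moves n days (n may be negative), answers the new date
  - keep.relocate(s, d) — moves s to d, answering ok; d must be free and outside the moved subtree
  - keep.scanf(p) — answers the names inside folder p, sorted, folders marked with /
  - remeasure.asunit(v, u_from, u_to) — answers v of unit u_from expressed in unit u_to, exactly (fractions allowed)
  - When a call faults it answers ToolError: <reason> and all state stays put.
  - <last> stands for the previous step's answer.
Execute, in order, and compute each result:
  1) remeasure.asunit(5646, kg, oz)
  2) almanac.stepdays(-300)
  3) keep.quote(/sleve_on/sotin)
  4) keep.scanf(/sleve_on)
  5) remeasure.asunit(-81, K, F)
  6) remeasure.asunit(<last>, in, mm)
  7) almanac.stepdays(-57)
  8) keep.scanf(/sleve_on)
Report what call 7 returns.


! remeasure.asunit(v: 5646, u_from: kg, u_to: oz) -> 9033600000000/45359237
! almanac.stepdays(n: -300) -> 2234-04-26
! keep.quote(p: /sleve_on/sotin) -> wern
! keep.scanf(p: /sleve_on) -> [sotin]
! remeasure.asunit(v: -81, u_from: K, u_to: F) -> -60547/100
! remeasure.asunit(v: <last>, u_from: in, u_to: mm) -> -7689469/500
! almanac.stepdays(n: -57) -> 2234-02-28
! keep.scanf(p: /sleve_on) -> [sotin]

Answer: 2234-02-28


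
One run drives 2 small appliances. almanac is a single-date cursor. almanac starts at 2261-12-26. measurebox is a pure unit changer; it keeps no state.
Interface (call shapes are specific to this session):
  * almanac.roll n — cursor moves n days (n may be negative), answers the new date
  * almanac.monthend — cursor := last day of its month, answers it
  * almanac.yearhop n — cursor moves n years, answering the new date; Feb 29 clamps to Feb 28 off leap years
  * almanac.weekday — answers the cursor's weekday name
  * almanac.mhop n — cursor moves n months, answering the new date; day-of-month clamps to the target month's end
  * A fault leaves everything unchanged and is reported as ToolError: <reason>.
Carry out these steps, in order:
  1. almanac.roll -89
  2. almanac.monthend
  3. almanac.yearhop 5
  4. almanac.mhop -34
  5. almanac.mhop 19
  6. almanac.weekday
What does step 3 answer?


~$ almanac.roll -89
[out] 2261-09-28
~$ almanac.monthend
[out] 2261-09-30
~$ almanac.yearhop 5
[out] 2266-09-30
~$ almanac.mhop -34
[out] 2263-11-30
~$ almanac.mhop 19
[out] 2265-06-30
~$ almanac.weekday
[out] Friday

Answer: 2266-09-30


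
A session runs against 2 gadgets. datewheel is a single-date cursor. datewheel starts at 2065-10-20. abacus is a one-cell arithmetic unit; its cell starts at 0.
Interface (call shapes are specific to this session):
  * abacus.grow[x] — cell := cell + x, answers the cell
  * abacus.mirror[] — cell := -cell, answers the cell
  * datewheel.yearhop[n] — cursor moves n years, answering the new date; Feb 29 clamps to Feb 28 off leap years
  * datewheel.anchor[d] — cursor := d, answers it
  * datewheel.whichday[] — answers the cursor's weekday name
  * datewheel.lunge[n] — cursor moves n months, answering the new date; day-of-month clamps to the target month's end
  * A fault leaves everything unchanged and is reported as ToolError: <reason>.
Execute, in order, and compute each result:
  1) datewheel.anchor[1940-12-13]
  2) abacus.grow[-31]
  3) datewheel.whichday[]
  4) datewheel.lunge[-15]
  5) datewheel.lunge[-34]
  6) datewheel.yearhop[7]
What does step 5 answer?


Answer: 1936-11-13

Derivation:
! 1. datewheel.anchor(d=1940-12-13) == 1940-12-13
! 2. abacus.grow(x=-31) == -31
! 3. datewheel.whichday() == Friday
! 4. datewheel.lunge(n=-15) == 1939-09-13
! 5. datewheel.lunge(n=-34) == 1936-11-13
! 6. datewheel.yearhop(n=7) == 1943-11-13


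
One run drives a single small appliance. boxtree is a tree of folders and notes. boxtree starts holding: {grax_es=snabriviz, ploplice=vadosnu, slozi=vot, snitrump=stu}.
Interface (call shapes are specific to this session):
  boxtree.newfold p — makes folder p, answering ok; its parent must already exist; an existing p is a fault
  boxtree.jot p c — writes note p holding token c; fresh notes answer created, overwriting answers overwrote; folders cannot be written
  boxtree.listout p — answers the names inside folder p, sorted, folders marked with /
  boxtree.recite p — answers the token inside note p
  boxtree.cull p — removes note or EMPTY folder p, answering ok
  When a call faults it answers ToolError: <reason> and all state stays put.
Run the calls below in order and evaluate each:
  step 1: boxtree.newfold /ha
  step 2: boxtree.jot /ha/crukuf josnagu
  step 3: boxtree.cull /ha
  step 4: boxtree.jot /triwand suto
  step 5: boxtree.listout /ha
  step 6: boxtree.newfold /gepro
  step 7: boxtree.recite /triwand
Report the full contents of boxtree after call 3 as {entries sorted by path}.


I run boxtree.newfold on /ha, and see ok.
Using boxtree.jot on /ha/crukuf, josnagu, — result: created.
I run boxtree.cull on /ha, and observe ToolError: not empty.
I invoke boxtree.jot on /triwand, suto, which returns created.
I use boxtree.listout on /ha, which returns [crukuf].
Now I run boxtree.newfold on /gepro, — result: ok.
Using boxtree.recite on /triwand, and observe suto.

Answer: {grax_es=snabriviz, ha/, ha/crukuf=josnagu, ploplice=vadosnu, slozi=vot, snitrump=stu}


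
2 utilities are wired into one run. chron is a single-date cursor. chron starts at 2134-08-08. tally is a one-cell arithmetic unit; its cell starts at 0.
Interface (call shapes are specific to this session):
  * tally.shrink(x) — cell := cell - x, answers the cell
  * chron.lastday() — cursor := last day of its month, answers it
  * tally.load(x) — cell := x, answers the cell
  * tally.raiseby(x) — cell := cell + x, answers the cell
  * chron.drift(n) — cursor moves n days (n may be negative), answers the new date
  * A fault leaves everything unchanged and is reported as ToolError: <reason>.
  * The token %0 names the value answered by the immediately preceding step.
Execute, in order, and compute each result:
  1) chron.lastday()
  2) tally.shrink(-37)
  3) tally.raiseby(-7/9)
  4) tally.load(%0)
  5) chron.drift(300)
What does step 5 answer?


> chron.lastday
  2134-08-31
> tally.shrink x→-37
  37
> tally.raiseby x→-7/9
  326/9
> tally.load x→%0
  326/9
> chron.drift n→300
  2135-06-27

Answer: 2135-06-27


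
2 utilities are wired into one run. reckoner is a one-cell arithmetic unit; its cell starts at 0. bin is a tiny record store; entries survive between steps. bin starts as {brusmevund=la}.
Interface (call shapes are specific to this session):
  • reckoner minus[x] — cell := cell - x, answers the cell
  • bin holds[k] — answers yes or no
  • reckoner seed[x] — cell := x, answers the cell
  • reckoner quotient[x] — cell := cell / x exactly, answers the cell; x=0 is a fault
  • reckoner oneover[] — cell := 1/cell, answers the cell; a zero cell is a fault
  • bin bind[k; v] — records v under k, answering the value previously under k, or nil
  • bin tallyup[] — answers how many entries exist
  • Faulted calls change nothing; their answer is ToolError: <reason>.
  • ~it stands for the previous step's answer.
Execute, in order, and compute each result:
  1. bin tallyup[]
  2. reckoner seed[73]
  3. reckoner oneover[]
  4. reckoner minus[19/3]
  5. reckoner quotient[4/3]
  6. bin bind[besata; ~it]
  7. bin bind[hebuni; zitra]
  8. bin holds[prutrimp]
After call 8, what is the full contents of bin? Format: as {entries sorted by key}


I call bin tallyup, giving 1.
I invoke reckoner seed(x→73), → 73.
Using reckoner oneover, and get 1/73.
Invoking reckoner minus(x→19/3), giving -1384/219.
I run reckoner quotient(x→4/3), → -346/73.
I use bin bind(k→besata, v→~it), which returns nil.
Using bin bind(k→hebuni, v→zitra), → nil.
I run bin holds(k→prutrimp): no.

Answer: {besata=-346/73, brusmevund=la, hebuni=zitra}


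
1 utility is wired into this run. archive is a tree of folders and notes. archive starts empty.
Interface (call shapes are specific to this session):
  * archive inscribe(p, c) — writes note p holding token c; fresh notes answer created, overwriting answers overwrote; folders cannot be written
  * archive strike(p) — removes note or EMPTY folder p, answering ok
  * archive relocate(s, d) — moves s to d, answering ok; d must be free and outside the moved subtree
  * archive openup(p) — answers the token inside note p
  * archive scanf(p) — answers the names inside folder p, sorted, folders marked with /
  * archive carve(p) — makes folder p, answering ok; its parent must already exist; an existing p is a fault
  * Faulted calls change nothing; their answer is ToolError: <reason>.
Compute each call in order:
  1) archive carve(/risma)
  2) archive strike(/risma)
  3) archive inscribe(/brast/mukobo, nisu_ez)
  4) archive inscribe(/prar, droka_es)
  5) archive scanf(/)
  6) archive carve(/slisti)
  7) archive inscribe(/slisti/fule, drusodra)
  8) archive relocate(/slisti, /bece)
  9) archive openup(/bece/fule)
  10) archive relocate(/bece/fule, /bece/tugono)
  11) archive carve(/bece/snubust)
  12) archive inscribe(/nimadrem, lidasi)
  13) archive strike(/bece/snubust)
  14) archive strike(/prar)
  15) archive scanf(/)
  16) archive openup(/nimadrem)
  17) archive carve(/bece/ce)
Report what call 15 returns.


Then archive carve with p=/risma, and see ok.
I try archive strike with p=/risma, → ok.
I call archive inscribe with p=/brast/mukobo, c=nisu_ez, giving ToolError: no parent.
Then archive inscribe with p=/prar, c=droka_es, and see created.
I try archive scanf with p=/, and observe [prar].
Now I run archive carve with p=/slisti, giving ok.
Now I run archive inscribe with p=/slisti/fule, c=drusodra, which returns created.
I use archive relocate with s=/slisti, d=/bece, — result: ok.
Next I call archive openup with p=/bece/fule, giving drusodra.
Now I run archive relocate with s=/bece/fule, d=/bece/tugono, and observe ok.
Using archive carve with p=/bece/snubust, giving ok.
I run archive inscribe with p=/nimadrem, c=lidasi, — result: created.
Invoking archive strike with p=/bece/snubust, and observe ok.
Using archive strike with p=/prar: ok.
Calling archive scanf with p=/, and observe [bece/, nimadrem].
I run archive openup with p=/nimadrem, → lidasi.
Next I call archive carve with p=/bece/ce, — result: ok.

Answer: [bece/, nimadrem]


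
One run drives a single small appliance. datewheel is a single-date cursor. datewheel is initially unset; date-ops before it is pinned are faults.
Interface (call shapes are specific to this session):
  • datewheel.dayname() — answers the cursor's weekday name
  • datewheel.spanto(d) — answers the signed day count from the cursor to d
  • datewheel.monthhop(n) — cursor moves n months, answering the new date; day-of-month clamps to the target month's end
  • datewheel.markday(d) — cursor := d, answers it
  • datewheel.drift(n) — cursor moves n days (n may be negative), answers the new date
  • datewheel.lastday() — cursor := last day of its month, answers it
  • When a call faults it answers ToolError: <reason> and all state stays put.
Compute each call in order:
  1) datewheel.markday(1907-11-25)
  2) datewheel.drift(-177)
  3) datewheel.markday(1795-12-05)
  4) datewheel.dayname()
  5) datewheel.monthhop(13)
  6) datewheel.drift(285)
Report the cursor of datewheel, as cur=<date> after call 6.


·→ datewheel.markday(d: 1907-11-25)
·← 1907-11-25
·→ datewheel.drift(n: -177)
·← 1907-06-01
·→ datewheel.markday(d: 1795-12-05)
·← 1795-12-05
·→ datewheel.dayname()
·← Saturday
·→ datewheel.monthhop(n: 13)
·← 1797-01-05
·→ datewheel.drift(n: 285)
·← 1797-10-17

Answer: cur=1797-10-17


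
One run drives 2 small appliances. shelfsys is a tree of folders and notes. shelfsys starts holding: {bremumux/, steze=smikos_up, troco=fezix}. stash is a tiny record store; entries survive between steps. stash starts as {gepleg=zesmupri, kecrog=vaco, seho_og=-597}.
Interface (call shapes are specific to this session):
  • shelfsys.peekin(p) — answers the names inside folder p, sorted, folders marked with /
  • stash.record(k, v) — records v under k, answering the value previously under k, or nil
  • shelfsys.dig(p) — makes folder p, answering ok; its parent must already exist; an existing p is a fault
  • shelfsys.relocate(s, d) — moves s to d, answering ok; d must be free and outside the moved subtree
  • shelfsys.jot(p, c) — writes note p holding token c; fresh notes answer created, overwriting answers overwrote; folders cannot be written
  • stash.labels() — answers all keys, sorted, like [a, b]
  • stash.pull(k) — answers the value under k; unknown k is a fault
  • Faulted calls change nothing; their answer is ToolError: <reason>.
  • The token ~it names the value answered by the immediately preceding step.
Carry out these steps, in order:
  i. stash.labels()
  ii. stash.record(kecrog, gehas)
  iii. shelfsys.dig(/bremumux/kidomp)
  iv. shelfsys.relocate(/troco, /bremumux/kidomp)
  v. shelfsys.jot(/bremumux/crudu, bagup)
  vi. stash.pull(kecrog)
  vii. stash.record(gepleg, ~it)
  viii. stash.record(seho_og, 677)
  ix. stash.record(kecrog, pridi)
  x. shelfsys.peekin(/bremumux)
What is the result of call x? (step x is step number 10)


-> stash.labels()
<- [gepleg, kecrog, seho_og]
-> stash.record(k='kecrog', v='gehas')
<- vaco
-> shelfsys.dig(p='/bremumux/kidomp')
<- ok
-> shelfsys.relocate(s='/troco', d='/bremumux/kidomp')
<- ToolError: exists
-> shelfsys.jot(p='/bremumux/crudu', c='bagup')
<- created
-> stash.pull(k='kecrog')
<- gehas
-> stash.record(k='gepleg', v='~it')
<- zesmupri
-> stash.record(k='seho_og', v='677')
<- -597
-> stash.record(k='kecrog', v='pridi')
<- gehas
-> shelfsys.peekin(p='/bremumux')
<- [crudu, kidomp/]

Answer: [crudu, kidomp/]


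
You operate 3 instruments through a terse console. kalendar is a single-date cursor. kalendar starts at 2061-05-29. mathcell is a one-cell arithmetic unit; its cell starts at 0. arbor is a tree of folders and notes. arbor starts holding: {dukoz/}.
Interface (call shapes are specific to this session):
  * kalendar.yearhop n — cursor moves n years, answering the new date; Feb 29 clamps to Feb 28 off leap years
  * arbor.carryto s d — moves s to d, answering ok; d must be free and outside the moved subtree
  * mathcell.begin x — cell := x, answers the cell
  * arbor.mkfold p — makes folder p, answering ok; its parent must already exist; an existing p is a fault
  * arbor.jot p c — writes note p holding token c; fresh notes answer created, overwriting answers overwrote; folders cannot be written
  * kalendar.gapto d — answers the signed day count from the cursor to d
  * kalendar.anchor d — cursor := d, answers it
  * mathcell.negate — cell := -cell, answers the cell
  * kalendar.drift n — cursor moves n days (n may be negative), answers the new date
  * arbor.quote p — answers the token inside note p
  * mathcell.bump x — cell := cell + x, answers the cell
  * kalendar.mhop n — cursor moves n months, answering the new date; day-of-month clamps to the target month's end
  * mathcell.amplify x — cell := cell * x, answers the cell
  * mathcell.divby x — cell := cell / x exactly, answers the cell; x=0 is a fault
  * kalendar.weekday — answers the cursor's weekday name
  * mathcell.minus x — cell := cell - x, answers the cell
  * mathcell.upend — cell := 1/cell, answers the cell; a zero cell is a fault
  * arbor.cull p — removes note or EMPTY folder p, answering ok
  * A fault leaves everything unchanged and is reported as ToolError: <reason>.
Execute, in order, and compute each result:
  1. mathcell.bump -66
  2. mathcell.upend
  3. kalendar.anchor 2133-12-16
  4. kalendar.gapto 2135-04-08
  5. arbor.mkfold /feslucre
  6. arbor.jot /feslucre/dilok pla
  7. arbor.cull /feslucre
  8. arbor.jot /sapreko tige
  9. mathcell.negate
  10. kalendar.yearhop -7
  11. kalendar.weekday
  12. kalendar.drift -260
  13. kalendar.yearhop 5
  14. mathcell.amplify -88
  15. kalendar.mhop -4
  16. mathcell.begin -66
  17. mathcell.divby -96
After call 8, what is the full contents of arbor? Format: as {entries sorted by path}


>>> mathcell.bump x='-66'
[out] -66
>>> mathcell.upend
[out] -1/66
>>> kalendar.anchor d='2133-12-16'
[out] 2133-12-16
>>> kalendar.gapto d='2135-04-08'
[out] 478
>>> arbor.mkfold p='/feslucre'
[out] ok
>>> arbor.jot p='/feslucre/dilok' c='pla'
[out] created
>>> arbor.cull p='/feslucre'
[out] ToolError: not empty
>>> arbor.jot p='/sapreko' c='tige'
[out] created
>>> mathcell.negate
[out] 1/66
>>> kalendar.yearhop n='-7'
[out] 2126-12-16
>>> kalendar.weekday
[out] Monday
>>> kalendar.drift n='-260'
[out] 2126-03-31
>>> kalendar.yearhop n='5'
[out] 2131-03-31
>>> mathcell.amplify x='-88'
[out] -4/3
>>> kalendar.mhop n='-4'
[out] 2130-11-30
>>> mathcell.begin x='-66'
[out] -66
>>> mathcell.divby x='-96'
[out] 11/16

Answer: {dukoz/, feslucre/, feslucre/dilok=pla, sapreko=tige}


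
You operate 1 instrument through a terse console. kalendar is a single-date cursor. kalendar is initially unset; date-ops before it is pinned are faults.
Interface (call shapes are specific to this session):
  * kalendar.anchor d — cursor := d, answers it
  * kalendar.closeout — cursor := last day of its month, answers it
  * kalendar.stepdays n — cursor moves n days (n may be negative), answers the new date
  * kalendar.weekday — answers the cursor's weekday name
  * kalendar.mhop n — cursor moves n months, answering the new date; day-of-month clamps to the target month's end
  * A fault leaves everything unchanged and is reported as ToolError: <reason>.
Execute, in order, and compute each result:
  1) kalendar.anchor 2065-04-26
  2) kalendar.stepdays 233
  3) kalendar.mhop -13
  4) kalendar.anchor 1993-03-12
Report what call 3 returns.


Answer: 2064-11-15

Derivation:
~$ kalendar.anchor d='2065-04-26'
[out] 2065-04-26
~$ kalendar.stepdays n='233'
[out] 2065-12-15
~$ kalendar.mhop n='-13'
[out] 2064-11-15
~$ kalendar.anchor d='1993-03-12'
[out] 1993-03-12


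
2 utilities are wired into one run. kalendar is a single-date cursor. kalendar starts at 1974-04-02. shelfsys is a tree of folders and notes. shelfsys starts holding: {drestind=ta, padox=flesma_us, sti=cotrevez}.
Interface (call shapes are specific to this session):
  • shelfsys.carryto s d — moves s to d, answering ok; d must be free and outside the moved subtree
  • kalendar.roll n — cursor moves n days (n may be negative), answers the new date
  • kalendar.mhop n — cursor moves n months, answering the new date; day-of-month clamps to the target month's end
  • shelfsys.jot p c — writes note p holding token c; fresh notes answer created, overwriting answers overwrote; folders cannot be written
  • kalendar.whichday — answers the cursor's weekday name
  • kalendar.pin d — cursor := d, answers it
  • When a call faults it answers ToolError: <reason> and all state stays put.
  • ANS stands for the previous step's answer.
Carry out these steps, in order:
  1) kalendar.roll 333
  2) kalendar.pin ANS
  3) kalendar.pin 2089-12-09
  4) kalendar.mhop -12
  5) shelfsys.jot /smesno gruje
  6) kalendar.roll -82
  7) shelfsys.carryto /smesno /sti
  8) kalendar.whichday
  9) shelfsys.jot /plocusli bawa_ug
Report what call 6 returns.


Answer: 2088-09-18

Derivation:
$ kalendar.roll n→333
[out] 1975-03-01
$ kalendar.pin d→ANS
[out] 1975-03-01
$ kalendar.pin d→2089-12-09
[out] 2089-12-09
$ kalendar.mhop n→-12
[out] 2088-12-09
$ shelfsys.jot p→/smesno c→gruje
[out] created
$ kalendar.roll n→-82
[out] 2088-09-18
$ shelfsys.carryto s→/smesno d→/sti
[out] ToolError: exists
$ kalendar.whichday
[out] Saturday
$ shelfsys.jot p→/plocusli c→bawa_ug
[out] created


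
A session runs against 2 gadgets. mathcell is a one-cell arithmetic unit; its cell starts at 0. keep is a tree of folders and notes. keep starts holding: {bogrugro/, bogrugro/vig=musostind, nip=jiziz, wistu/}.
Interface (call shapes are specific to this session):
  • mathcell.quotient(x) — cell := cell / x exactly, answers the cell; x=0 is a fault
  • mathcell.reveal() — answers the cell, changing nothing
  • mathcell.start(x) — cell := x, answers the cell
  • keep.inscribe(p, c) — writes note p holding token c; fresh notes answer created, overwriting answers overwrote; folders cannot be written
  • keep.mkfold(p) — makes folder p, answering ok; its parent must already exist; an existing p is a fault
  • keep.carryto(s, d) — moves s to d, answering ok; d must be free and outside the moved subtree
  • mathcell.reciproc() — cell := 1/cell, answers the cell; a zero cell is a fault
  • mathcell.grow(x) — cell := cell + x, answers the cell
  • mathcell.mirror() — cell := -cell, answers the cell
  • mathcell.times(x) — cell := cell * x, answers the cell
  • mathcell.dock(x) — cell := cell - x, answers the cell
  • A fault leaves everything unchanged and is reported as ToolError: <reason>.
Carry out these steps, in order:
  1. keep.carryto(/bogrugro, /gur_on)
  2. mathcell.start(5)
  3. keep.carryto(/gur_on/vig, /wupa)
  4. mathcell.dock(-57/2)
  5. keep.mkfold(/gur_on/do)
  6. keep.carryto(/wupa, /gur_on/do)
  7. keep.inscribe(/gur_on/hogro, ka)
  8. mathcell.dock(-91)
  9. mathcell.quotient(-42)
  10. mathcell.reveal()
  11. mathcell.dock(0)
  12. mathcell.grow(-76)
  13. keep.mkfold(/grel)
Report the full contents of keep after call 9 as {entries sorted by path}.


I use keep.carryto with /bogrugro, /gur_on, giving ok.
Next I call mathcell.start with 5, giving 5.
Using keep.carryto with /gur_on/vig, /wupa, and observe ok.
I run mathcell.dock with -57/2: 67/2.
Using keep.mkfold with /gur_on/do, giving ok.
I run keep.carryto with /wupa, /gur_on/do, — result: ToolError: exists.
Invoking keep.inscribe with /gur_on/hogro, ka, and observe created.
I call mathcell.dock with -91, yielding 249/2.
Using mathcell.quotient with -42, — result: -83/28.
I run mathcell.reveal, giving -83/28.
Invoking mathcell.dock with 0, → -83/28.
I run mathcell.grow with -76, → -2211/28.
I run keep.mkfold with /grel, → ok.

Answer: {gur_on/, gur_on/do/, gur_on/hogro=ka, nip=jiziz, wistu/, wupa=musostind}


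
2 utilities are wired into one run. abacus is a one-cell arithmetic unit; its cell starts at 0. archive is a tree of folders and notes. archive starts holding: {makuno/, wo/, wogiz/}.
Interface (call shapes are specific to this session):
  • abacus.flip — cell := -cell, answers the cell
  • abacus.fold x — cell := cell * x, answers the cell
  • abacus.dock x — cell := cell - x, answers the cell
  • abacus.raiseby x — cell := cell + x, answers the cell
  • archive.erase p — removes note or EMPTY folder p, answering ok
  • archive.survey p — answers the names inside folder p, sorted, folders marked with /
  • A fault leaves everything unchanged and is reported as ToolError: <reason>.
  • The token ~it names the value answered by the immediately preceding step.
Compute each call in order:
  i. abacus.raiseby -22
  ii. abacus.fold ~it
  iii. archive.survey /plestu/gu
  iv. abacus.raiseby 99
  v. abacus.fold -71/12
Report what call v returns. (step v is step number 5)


Answer: -41393/12

Derivation:
[in] abacus.raiseby x='-22'
:: -22
[in] abacus.fold x='~it'
:: 484
[in] archive.survey p='/plestu/gu'
:: ToolError: not found
[in] abacus.raiseby x='99'
:: 583
[in] abacus.fold x='-71/12'
:: -41393/12


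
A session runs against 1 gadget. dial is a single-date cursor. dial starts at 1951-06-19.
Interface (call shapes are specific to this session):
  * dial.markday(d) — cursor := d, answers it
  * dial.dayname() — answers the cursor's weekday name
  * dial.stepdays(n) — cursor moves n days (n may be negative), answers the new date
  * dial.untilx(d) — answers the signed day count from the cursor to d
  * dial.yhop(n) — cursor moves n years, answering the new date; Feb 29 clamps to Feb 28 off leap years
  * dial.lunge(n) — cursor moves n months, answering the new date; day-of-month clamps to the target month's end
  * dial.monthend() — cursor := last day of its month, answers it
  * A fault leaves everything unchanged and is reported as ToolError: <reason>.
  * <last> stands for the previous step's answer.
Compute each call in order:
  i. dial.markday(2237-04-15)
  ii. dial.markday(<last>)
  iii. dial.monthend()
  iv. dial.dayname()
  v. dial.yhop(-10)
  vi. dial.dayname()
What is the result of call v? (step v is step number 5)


-- dial.markday(d=2237-04-15) == 2237-04-15
-- dial.markday(d=<last>) == 2237-04-15
-- dial.monthend() == 2237-04-30
-- dial.dayname() == Sunday
-- dial.yhop(n=-10) == 2227-04-30
-- dial.dayname() == Monday

Answer: 2227-04-30


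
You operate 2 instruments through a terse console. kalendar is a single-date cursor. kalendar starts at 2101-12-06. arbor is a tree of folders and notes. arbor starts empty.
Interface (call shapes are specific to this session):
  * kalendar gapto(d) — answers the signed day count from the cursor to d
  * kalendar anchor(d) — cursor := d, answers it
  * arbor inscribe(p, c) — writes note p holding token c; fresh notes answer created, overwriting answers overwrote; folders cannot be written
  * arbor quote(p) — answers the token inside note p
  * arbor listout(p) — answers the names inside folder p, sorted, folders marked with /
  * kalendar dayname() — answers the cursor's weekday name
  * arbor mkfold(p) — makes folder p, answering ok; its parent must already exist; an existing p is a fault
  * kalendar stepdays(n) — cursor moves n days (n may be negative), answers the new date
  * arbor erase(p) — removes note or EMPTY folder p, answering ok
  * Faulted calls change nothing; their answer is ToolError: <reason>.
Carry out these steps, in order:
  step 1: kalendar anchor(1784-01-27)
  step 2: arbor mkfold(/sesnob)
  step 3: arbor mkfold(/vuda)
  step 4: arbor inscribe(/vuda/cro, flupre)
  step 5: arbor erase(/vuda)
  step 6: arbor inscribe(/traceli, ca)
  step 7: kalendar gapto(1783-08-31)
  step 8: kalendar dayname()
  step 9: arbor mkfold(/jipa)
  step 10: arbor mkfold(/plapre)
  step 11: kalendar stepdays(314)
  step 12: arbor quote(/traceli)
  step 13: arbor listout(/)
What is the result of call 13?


·→ kalendar anchor(1784-01-27)
·← 1784-01-27
·→ arbor mkfold(/sesnob)
·← ok
·→ arbor mkfold(/vuda)
·← ok
·→ arbor inscribe(/vuda/cro, flupre)
·← created
·→ arbor erase(/vuda)
·← ToolError: not empty
·→ arbor inscribe(/traceli, ca)
·← created
·→ kalendar gapto(1783-08-31)
·← -149
·→ kalendar dayname()
·← Tuesday
·→ arbor mkfold(/jipa)
·← ok
·→ arbor mkfold(/plapre)
·← ok
·→ kalendar stepdays(314)
·← 1784-12-06
·→ arbor quote(/traceli)
·← ca
·→ arbor listout(/)
·← [jipa/, plapre/, sesnob/, traceli, vuda/]

Answer: [jipa/, plapre/, sesnob/, traceli, vuda/]


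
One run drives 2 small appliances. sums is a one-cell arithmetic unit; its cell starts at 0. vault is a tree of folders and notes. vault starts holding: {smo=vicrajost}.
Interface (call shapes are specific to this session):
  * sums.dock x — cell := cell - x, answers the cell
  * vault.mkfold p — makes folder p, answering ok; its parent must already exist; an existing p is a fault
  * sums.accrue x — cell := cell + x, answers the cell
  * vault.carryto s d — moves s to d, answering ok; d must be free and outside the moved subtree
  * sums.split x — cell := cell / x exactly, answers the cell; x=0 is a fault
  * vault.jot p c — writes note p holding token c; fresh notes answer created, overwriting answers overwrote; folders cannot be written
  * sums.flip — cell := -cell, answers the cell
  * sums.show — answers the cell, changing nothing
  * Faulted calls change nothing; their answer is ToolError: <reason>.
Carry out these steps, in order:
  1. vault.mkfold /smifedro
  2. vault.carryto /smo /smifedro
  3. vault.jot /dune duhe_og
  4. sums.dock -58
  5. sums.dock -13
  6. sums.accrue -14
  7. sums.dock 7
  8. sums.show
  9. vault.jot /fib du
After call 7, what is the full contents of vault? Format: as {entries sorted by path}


Answer: {dune=duhe_og, smifedro/, smo=vicrajost}

Derivation:
I try mkfold on p→/smifedro, and observe ok.
Next I call carryto on s→/smo, d→/smifedro: ToolError: exists.
Invoking jot on p→/dune, c→duhe_og, — result: created.
I call dock on x→-58: 58.
Now I run dock on x→-13, → 71.
Then accrue on x→-14, and get 57.
Invoking dock on x→7, and get 50.
I use show(), → 50.
I invoke jot on p→/fib, c→du, — result: created.


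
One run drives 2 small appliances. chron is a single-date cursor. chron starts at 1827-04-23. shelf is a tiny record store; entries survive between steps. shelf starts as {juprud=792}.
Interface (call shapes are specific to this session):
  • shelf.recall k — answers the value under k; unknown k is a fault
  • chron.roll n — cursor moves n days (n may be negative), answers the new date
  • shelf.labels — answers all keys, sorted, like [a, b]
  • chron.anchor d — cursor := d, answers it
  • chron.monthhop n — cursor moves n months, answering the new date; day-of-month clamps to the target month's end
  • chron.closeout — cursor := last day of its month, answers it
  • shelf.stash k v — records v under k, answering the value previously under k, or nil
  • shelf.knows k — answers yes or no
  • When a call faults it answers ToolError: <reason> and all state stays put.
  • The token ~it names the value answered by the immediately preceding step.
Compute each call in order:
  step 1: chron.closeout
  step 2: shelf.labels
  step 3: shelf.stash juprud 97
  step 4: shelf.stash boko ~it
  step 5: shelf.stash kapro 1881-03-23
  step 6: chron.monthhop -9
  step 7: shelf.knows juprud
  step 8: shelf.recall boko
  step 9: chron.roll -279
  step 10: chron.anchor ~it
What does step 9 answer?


Answer: 1825-10-24

Derivation:
Act: chron.closeout[]
Obs: 1827-04-30
Act: shelf.labels[]
Obs: [juprud]
Act: shelf.stash[k=juprud; v=97]
Obs: 792
Act: shelf.stash[k=boko; v=~it]
Obs: nil
Act: shelf.stash[k=kapro; v=1881-03-23]
Obs: nil
Act: chron.monthhop[n=-9]
Obs: 1826-07-30
Act: shelf.knows[k=juprud]
Obs: yes
Act: shelf.recall[k=boko]
Obs: 792
Act: chron.roll[n=-279]
Obs: 1825-10-24
Act: chron.anchor[d=~it]
Obs: 1825-10-24


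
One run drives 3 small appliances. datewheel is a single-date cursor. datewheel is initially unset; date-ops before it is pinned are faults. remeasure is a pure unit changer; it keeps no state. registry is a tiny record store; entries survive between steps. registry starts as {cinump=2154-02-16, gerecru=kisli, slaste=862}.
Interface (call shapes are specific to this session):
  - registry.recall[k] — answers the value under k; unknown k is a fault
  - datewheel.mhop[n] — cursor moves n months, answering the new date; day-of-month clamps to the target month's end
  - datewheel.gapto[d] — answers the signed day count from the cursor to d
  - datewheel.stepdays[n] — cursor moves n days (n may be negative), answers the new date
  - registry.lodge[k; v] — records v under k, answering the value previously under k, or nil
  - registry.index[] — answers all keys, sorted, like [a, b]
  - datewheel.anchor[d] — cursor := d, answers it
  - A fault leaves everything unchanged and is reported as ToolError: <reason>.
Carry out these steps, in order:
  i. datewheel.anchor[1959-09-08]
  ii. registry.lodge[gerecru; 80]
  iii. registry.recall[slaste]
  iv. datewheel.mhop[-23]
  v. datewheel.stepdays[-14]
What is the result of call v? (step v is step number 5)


Answer: 1957-09-24

Derivation:
>>> datewheel.anchor d=1959-09-08
:: 1959-09-08
>>> registry.lodge k=gerecru v=80
:: kisli
>>> registry.recall k=slaste
:: 862
>>> datewheel.mhop n=-23
:: 1957-10-08
>>> datewheel.stepdays n=-14
:: 1957-09-24
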